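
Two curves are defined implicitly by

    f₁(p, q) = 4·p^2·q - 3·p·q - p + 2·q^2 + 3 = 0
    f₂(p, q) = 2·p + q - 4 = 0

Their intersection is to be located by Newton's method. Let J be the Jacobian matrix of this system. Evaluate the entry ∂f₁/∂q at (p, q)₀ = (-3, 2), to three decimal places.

∂f₁/∂q = 4·p^2 - 3·p + 4·q.
At (-3, 2) this is 53.000.

53.000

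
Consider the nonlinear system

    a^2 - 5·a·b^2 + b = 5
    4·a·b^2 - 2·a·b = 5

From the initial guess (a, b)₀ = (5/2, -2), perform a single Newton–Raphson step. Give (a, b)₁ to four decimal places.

(2.4674, -1.0145)

At (5/2, -2): F = (-50.7500, 45.0000).
Jacobian J = [[2·a - 5·b^2, -10·a·b + 1], [4·b^2 - 2·b, 8·a·b - 2·a]].
At the point, J = [[-15.0000, 51.0000], [20.0000, -45.0000]] (det J = -345.0000).
Solving J·Δ = −F gives Δ = (-0.0326, 0.9855).
Then the next iterate is (a, b)₁ = (2.4674, -1.0145).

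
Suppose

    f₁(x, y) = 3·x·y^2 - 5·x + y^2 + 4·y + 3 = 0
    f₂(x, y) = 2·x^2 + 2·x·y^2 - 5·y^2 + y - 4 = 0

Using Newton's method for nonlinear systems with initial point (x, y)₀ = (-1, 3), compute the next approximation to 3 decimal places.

At (-1, 3): F = (2.000, -62.000).
Jacobian J = [[3·y^2 - 5, 6·x·y + 2·y + 4], [4·x + 2·y^2, 4·x·y - 10·y + 1]].
At the point, J = [[22.000, -8.000], [14.000, -41.000]] (det J = -790.000).
Solving J·Δ = −F gives Δ = (-0.732, -1.762).
Then the next iterate is (x, y)₁ = (-1.732, 1.238).

(-1.732, 1.238)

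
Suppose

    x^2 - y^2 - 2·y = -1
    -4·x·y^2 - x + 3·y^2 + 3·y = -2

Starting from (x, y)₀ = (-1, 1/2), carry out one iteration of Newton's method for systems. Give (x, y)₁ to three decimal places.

At (-1, 1/2): F = (0.750, 6.250).
Jacobian J = [[2·x, -2·y - 2], [-4·y^2 - 1, -8·x·y + 6·y + 3]].
At the point, J = [[-2.000, -3.000], [-2.000, 10.000]] (det J = -26.000).
Solving J·Δ = −F gives Δ = (1.010, -0.423).
Then the next iterate is (x, y)₁ = (0.010, 0.077).

(0.010, 0.077)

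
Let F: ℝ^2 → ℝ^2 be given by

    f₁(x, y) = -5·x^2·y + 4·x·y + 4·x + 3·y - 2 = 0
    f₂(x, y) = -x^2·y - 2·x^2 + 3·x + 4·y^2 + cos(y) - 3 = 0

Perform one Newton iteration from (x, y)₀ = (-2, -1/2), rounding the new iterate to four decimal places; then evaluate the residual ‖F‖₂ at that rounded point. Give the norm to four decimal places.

3.8973

At (-2, -1/2): F = (2.5000, -13.122417).
Jacobian J = [[-10·x·y + 4·y + 4, -5·x^2 + 4·x + 3], [-2·x·y - 4·x + 3, -x^2 + 8·y - sin(y)]].
At the point, J = [[-8.0000, -25.0000], [9.0000, -7.520574]] (det J = 285.164596).
Solving J·Δ = −F gives Δ = (1.2164, -0.2892).
Then the next iterate is (x, y)₁ = (-0.7836, -0.7892).
Re-evaluating at (-0.7836, -0.7892): F = (-2.605373, -2.898506), so ‖F‖₂ = 3.8973.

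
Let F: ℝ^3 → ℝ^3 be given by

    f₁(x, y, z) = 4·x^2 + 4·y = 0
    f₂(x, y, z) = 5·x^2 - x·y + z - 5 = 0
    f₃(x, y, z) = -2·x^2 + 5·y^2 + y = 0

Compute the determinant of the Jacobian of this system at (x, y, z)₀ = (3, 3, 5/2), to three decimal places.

-792.000

J = [[8·x, 4, 0], [10·x - y, -x, 1], [-4·x, 10·y + 1, 0]].
At the point, J = [[24.000, 4.000, 0.000], [27.000, -3.000, 1.000], [-12.000, 31.000, 0.000]].
det J = -792.000.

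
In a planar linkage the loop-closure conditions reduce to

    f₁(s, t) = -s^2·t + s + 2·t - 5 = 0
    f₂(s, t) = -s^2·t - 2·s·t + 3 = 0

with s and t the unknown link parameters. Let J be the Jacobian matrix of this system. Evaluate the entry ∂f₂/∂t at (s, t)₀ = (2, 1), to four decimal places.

-8.0000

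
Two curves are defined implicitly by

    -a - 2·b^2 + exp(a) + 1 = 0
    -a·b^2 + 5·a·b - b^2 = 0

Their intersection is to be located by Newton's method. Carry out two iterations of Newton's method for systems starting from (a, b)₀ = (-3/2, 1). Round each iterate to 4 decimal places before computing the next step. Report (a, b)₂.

(0.2715, 1.0121)

At (-3/2, 1): F = (0.723130, -7.0000).
Jacobian J = [[exp(a) - 1, -4·b], [-b^2 + 5·b, -2·a·b + 5·a - 2·b]].
At the point, J = [[-0.776870, -4.0000], [4.0000, -6.5000]] (det J = 21.049654).
Solving J·Δ = −F gives Δ = (1.5535, -0.1209).
Then the next iterate is (a, b)₁ = (0.0535, 0.8791).
Round to (0.0535, 0.8791) and repeat: F = (0.455823, -0.579003), J = [[0.054957, -3.5164], [3.622683, -1.584764]].
Δ = (0.2180, 0.1330), so (a, b)₂ = (0.2715, 1.0121).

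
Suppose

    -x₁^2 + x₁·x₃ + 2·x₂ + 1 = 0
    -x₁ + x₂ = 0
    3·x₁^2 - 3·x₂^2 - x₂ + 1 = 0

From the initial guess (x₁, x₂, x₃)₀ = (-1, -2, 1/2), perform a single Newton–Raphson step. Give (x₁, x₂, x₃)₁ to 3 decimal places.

(-2.000, -2.000, -6.500)

At (-1, -2, 1/2): F = (-4.500, -1.000, -6.000).
Jacobian J = [[-2·x₁ + x₃, 2, x₁], [-1, 1, 0], [6·x₁, -6·x₂ - 1, 0]].
At the point, J = [[2.500, 2.000, -1.000], [-1.000, 1.000, 0.000], [-6.000, 11.000, 0.000]] (det J = 5.000).
Solving J·Δ = −F gives Δ = (-1.000, 0.000, -7.000).
Then the next iterate is (x₁, x₂, x₃)₁ = (-2.000, -2.000, -6.500).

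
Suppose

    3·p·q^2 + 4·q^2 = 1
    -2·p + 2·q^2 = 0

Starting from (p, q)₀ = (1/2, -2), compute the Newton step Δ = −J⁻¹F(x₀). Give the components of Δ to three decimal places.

At (1/2, -2): F = (21.000, 7.000).
Jacobian J = [[3·q^2, 6·p·q + 8·q], [-2, 4·q]].
At the point, J = [[12.000, -22.000], [-2.000, -8.000]] (det J = -140.000).
Solving J·Δ = −F gives Δ = (-0.100, 0.900).

(-0.100, 0.900)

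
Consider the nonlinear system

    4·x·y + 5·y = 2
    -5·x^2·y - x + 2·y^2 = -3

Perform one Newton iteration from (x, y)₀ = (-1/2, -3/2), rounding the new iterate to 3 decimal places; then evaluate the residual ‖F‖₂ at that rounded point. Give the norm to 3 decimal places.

At (-1/2, -3/2): F = (-6.500, 9.875).
Jacobian J = [[4·y, 4·x + 5], [-10·x·y - 1, -5·x^2 + 4·y]].
At the point, J = [[-6.000, 3.000], [-8.500, -7.250]] (det J = 69.000).
Solving J·Δ = −F gives Δ = (-0.254, 1.659).
Then the next iterate is (x, y)₁ = (-0.754, 0.159).
Re-evaluating at (-0.754, 0.159): F = (-1.68454, 3.35259), so ‖F‖₂ = 3.752.

3.752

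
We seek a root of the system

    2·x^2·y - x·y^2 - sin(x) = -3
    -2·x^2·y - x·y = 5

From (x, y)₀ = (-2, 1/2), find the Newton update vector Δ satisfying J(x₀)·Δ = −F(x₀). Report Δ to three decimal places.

(2.463, 0.103)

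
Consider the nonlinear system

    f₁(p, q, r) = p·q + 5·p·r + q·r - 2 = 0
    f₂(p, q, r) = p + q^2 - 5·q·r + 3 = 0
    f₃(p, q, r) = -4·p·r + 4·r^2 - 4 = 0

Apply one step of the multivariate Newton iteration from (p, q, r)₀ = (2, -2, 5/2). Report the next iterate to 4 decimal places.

(0.8647, -0.6321, 1.4706)

At (2, -2, 5/2): F = (14.0000, 34.0000, 1.0000).
Jacobian J = [[q + 5·r, p + r, 5·p + q], [1, 2·q - 5·r, -5·q], [-4·r, 0, -4·p + 8·r]].
At the point, J = [[10.5000, 4.5000, 8.0000], [1.0000, -16.5000, 10.0000], [-10.0000, 0.0000, 12.0000]] (det J = -3903.0000).
Solving J·Δ = −F gives Δ = (-1.1353, 1.3679, -1.0294).
Then the next iterate is (p, q, r)₁ = (0.8647, -0.6321, 1.4706).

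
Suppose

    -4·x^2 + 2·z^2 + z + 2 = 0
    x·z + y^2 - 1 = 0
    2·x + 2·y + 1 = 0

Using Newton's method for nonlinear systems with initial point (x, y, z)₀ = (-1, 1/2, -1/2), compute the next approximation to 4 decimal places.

(-0.8158, 0.3158, -1.0263)

At (-1, 1/2, -1/2): F = (-2.0000, -0.2500, 0.0000).
Jacobian J = [[-8·x, 0, 4·z + 1], [z, 2·y, x], [2, 2, 0]].
At the point, J = [[8.0000, 0.0000, -1.0000], [-0.5000, 1.0000, -1.0000], [2.0000, 2.0000, 0.0000]] (det J = 19.0000).
Solving J·Δ = −F gives Δ = (0.1842, -0.1842, -0.5263).
Then the next iterate is (x, y, z)₁ = (-0.8158, 0.3158, -1.0263).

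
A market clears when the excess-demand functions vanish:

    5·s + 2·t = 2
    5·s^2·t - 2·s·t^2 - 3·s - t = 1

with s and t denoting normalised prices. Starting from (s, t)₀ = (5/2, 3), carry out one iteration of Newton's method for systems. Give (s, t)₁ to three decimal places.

At (5/2, 3): F = (16.500, 37.250).
Jacobian J = [[5, 2], [10·s·t - 2·t^2 - 3, 5·s^2 - 4·s·t - 1]].
At the point, J = [[5.000, 2.000], [54.000, 0.250]] (det J = -106.750).
Solving J·Δ = −F gives Δ = (-0.659, -6.602).
Then the next iterate is (s, t)₁ = (1.841, -3.602).

(1.841, -3.602)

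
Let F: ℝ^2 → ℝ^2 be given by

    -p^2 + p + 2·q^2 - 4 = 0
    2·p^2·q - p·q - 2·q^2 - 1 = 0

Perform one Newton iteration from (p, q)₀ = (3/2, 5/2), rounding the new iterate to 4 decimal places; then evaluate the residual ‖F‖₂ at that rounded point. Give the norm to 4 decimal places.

1.7907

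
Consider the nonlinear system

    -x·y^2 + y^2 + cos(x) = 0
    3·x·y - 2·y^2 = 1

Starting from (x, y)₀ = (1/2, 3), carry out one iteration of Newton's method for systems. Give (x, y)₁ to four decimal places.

At (1/2, 3): F = (5.377583, -14.5000).
Jacobian J = [[-y^2 - sin(x), -2·x·y + 2·y], [3·y, 3·x - 4·y]].
At the point, J = [[-9.479426, 3.0000], [9.0000, -10.5000]] (det J = 72.533968).
Solving J·Δ = −F gives Δ = (0.1787, -1.2277).
Then the next iterate is (x, y)₁ = (0.6787, 1.7723).

(0.6787, 1.7723)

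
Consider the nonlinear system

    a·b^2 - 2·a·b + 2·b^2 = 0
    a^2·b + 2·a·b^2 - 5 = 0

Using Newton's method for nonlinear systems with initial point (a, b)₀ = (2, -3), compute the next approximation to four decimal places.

(-1.2424, -3.0227)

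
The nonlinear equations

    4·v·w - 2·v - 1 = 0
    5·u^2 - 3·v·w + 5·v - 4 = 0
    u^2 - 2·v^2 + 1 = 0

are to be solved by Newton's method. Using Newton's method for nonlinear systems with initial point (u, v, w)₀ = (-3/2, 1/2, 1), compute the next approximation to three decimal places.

(-0.855, 0.907, 0.593)

At (-3/2, 1/2, 1): F = (0.000, 8.250, 2.750).
Jacobian J = [[0, 4·w - 2, 4·v], [10·u, -3·w + 5, -3·v], [2·u, -4·v, 0]].
At the point, J = [[0.000, 2.000, 2.000], [-15.000, 2.000, -1.500], [-3.000, -2.000, 0.000]] (det J = 81.000).
Solving J·Δ = −F gives Δ = (0.645, 0.407, -0.407).
Then the next iterate is (u, v, w)₁ = (-0.855, 0.907, 0.593).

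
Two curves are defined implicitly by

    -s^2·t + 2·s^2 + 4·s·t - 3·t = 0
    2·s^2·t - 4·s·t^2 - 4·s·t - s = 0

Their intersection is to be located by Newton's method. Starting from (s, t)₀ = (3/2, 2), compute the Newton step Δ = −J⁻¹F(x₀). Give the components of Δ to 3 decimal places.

At (3/2, 2): F = (6.000, -28.500).
Jacobian J = [[-2·s·t + 4·s + 4·t, -s^2 + 4·s - 3], [4·s·t - 4·t^2 - 4·t - 1, 2·s^2 - 8·s·t - 4·s]].
At the point, J = [[8.000, 0.750], [-13.000, -25.500]] (det J = -194.250).
Solving J·Δ = −F gives Δ = (-0.678, -0.772).

(-0.678, -0.772)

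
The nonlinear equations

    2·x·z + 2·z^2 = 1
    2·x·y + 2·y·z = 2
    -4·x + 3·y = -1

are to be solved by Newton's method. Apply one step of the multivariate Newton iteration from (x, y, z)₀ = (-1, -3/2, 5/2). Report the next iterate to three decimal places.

At (-1, -3/2, 5/2): F = (6.500, -6.500, 0.500).
Jacobian J = [[2·z, 0, 2·x + 4·z], [2·y, 2·x + 2·z, 2·y], [-4, 3, 0]].
At the point, J = [[5.000, 0.000, 8.000], [-3.000, 3.000, -3.000], [-4.000, 3.000, 0.000]] (det J = 69.000).
Solving J·Δ = −F gives Δ = (1.587, 1.949, -1.804).
Then the next iterate is (x, y, z)₁ = (0.587, 0.449, 0.696).

(0.587, 0.449, 0.696)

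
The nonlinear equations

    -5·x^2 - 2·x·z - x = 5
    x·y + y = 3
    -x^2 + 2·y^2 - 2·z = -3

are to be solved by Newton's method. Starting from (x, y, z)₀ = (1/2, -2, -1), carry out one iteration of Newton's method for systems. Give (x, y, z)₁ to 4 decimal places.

At (1/2, -2, -1): F = (-5.7500, -6.0000, 12.7500).
Jacobian J = [[-10·x - 2·z - 1, 0, -2·x], [y, x + 1, 0], [-2·x, 4·y, -2]].
At the point, J = [[-4.0000, 0.0000, -1.0000], [-2.0000, 1.5000, 0.0000], [-1.0000, -8.0000, -2.0000]] (det J = -5.5000).
Solving J·Δ = −F gives Δ = (-2.1136, 1.1818, 2.7045).
Then the next iterate is (x, y, z)₁ = (-1.6136, -0.8182, 1.7045).

(-1.6136, -0.8182, 1.7045)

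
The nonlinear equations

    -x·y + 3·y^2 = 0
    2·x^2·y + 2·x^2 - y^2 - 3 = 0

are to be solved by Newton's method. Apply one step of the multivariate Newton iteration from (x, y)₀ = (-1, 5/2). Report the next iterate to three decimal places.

At (-1, 5/2): F = (21.250, -2.250).
Jacobian J = [[-y, -x + 6·y], [4·x·y + 4·x, 2·x^2 - 2·y]].
At the point, J = [[-2.500, 16.000], [-14.000, -3.000]] (det J = 231.500).
Solving J·Δ = −F gives Δ = (0.120, -1.309).
Then the next iterate is (x, y)₁ = (-0.880, 1.191).

(-0.880, 1.191)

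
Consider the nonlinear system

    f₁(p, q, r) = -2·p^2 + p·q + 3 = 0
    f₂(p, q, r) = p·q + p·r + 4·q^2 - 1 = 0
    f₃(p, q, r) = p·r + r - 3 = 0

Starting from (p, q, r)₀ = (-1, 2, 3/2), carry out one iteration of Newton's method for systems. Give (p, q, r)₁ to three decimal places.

At (-1, 2, 3/2): F = (-1.000, 11.500, -3.000).
Jacobian J = [[-4·p + q, p, 0], [q + r, p + 8·q, p], [r, 0, p + 1]].
At the point, J = [[6.000, -1.000, 0.000], [3.500, 15.000, -1.000], [1.500, 0.000, 0.000]] (det J = 1.500).
Solving J·Δ = −F gives Δ = (2.000, 11.000, 183.500).
Then the next iterate is (p, q, r)₁ = (1.000, 13.000, 185.000).

(1.000, 13.000, 185.000)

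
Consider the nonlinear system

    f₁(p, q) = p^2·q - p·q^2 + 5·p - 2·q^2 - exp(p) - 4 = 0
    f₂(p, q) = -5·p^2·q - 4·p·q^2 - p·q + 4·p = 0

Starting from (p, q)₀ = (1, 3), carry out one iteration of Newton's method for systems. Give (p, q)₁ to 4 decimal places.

(0.9276, 1.4902)

At (1, 3): F = (-25.718282, -50.0000).
Jacobian J = [[2·p·q - q^2 - exp(p) + 5, p^2 - 2·p·q - 4·q], [-10·p·q - 4·q^2 - q + 4, -5·p^2 - 8·p·q - p]].
At the point, J = [[-0.718282, -17.0000], [-65.0000, -30.0000]] (det J = -1083.451545).
Solving J·Δ = −F gives Δ = (-0.0724, -1.5098).
Then the next iterate is (p, q)₁ = (0.9276, 1.4902).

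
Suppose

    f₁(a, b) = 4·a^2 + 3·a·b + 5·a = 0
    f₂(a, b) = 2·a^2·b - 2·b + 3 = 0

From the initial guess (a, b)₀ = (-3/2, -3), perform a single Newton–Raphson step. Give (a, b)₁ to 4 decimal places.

At (-3/2, -3): F = (15.0000, -4.5000).
Jacobian J = [[8·a + 3·b + 5, 3·a], [4·a·b, 2·a^2 - 2]].
At the point, J = [[-16.0000, -4.5000], [18.0000, 2.5000]] (det J = 41.0000).
Solving J·Δ = −F gives Δ = (-0.4207, 4.8293).
Then the next iterate is (a, b)₁ = (-1.9207, 1.8293).

(-1.9207, 1.8293)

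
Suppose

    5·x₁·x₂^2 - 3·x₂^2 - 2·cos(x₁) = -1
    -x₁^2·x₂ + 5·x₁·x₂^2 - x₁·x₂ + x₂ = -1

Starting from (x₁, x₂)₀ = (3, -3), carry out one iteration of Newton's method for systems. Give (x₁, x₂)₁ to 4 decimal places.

At (3, -3): F = (110.979985, 169.0000).
Jacobian J = [[5·x₂^2 + 2·sin(x₁), 10·x₁·x₂ - 6·x₂], [-2·x₁·x₂ + 5·x₂^2 - x₂, -x₁^2 + 10·x₁·x₂ - x₁ + 1]].
At the point, J = [[45.282240, -72.0000], [66.0000, -101.0000]] (det J = 178.493758).
Solving J·Δ = −F gives Δ = (-5.3729, -1.8377).
Then the next iterate is (x₁, x₂)₁ = (-2.3729, -4.8377).

(-2.3729, -4.8377)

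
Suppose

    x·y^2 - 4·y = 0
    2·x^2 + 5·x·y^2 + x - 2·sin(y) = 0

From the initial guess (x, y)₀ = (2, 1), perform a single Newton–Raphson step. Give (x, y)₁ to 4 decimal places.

At (2, 1): F = (-2.0000, 18.317058).
Jacobian J = [[y^2, 2·x·y - 4], [4·x + 5·y^2 + 1, 10·x·y - 2·cos(y)]].
At the point, J = [[1.0000, 0.0000], [14.0000, 18.919395]] (det J = 18.919395).
Solving J·Δ = −F gives Δ = (2.0000, -2.4481).
Then the next iterate is (x, y)₁ = (4.0000, -1.4481).

(4.0000, -1.4481)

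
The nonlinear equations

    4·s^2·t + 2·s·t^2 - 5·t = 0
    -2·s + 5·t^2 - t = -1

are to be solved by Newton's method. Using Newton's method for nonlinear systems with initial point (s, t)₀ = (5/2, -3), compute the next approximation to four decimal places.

(1.7941, -1.5351)

At (5/2, -3): F = (-15.0000, 44.0000).
Jacobian J = [[8·s·t + 2·t^2, 4·s^2 + 4·s·t - 5], [-2, 10·t - 1]].
At the point, J = [[-42.0000, -10.0000], [-2.0000, -31.0000]] (det J = 1282.0000).
Solving J·Δ = −F gives Δ = (-0.7059, 1.4649).
Then the next iterate is (s, t)₁ = (1.7941, -1.5351).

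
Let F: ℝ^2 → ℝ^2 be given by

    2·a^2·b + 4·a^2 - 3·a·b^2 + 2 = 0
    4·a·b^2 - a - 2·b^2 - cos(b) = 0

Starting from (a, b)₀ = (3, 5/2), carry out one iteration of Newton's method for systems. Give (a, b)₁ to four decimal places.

(1.7738, 1.8899)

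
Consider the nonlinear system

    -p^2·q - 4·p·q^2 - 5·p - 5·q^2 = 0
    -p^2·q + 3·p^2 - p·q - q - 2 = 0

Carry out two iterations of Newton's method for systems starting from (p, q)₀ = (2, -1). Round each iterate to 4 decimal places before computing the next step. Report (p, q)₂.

(1.7183, 1.7115)

At (2, -1): F = (-19.0000, 17.0000).
Jacobian J = [[-2·p·q - 4·q^2 - 5, -p^2 - 8·p·q - 10·q], [-2·p·q + 6·p - q, -p^2 - p - 1]].
At the point, J = [[-5.0000, 22.0000], [17.0000, -7.0000]] (det J = -339.0000).
Solving J·Δ = −F gives Δ = (-0.7109, 0.7021).
Then the next iterate is (p, q)₁ = (1.2891, -0.2979).
Round to (1.2891, -0.2979) and repeat: F = (-6.851780, 4.162303), J = [[-4.586932, 4.389404], [8.800546, -3.950879]].
Δ = (0.4292, 2.0094), so (p, q)₂ = (1.7183, 1.7115).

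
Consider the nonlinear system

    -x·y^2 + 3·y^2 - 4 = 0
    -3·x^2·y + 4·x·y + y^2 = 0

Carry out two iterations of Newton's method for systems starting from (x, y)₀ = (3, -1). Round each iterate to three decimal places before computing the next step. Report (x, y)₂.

(-0.504, -2.033)

At (3, -1): F = (-4.000, 16.000).
Jacobian J = [[-y^2, -2·x·y + 6·y], [-6·x·y + 4·y, -3·x^2 + 4·x + 2·y]].
At the point, J = [[-1.000, 0.000], [14.000, -17.000]] (det J = 17.000).
Solving J·Δ = −F gives Δ = (-4.000, -2.353).
Then the next iterate is (x, y)₁ = (-1.000, -3.353).
Round to (-1.000, -3.353) and repeat: F = (40.97044, 34.71361), J = [[-11.24261, -26.824], [-33.530, -13.706]].
Δ = (0.496, 1.320), so (x, y)₂ = (-0.504, -2.033).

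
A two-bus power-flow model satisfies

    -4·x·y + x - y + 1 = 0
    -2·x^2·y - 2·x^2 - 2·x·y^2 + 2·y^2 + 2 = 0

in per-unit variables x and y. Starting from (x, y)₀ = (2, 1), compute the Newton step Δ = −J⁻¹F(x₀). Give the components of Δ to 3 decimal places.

At (2, 1): F = (-6.000, -16.000).
Jacobian J = [[-4·y + 1, -4·x - 1], [-4·x·y - 4·x - 2·y^2, -2·x^2 - 4·x·y + 4·y]].
At the point, J = [[-3.000, -9.000], [-18.000, -12.000]] (det J = -126.000).
Solving J·Δ = −F gives Δ = (-0.571, -0.476).

(-0.571, -0.476)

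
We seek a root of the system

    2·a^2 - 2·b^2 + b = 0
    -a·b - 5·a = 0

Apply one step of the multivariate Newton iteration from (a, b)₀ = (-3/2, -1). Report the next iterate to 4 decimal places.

At (-3/2, -1): F = (1.5000, 6.0000).
Jacobian J = [[4·a, -4·b + 1], [-b - 5, -a]].
At the point, J = [[-6.0000, 5.0000], [-4.0000, 1.5000]] (det J = 11.0000).
Solving J·Δ = −F gives Δ = (2.5227, 2.7273).
Then the next iterate is (a, b)₁ = (1.0227, 1.7273).

(1.0227, 1.7273)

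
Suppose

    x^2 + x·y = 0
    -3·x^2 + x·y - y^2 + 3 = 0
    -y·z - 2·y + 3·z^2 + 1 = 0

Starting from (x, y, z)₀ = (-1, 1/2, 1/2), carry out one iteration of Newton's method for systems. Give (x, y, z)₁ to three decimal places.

(-0.816, 0.724, 0.524)

At (-1, 1/2, 1/2): F = (0.500, -0.750, 0.500).
Jacobian J = [[2·x + y, x, 0], [-6·x + y, x - 2·y, 0], [0, -z - 2, -y + 6·z]].
At the point, J = [[-1.500, -1.000, 0.000], [6.500, -2.000, 0.000], [0.000, -2.500, 2.500]] (det J = 23.750).
Solving J·Δ = −F gives Δ = (0.184, 0.224, 0.024).
Then the next iterate is (x, y, z)₁ = (-0.816, 0.724, 0.524).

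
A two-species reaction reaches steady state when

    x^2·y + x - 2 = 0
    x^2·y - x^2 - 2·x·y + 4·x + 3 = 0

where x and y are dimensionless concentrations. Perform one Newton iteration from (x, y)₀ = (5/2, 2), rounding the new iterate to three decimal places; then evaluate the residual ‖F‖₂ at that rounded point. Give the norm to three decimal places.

At (5/2, 2): F = (13.000, 9.250).
Jacobian J = [[2·x·y + 1, x^2], [2·x·y - 2·x - 2·y + 4, x^2 - 2·x]].
At the point, J = [[11.000, 6.250], [5.000, 1.250]] (det J = -17.500).
Solving J·Δ = −F gives Δ = (-2.375, 2.100).
Then the next iterate is (x, y)₁ = (0.125, 4.100).
Re-evaluating at (0.125, 4.100): F = (-1.81094, 2.52344), so ‖F‖₂ = 3.106.

3.106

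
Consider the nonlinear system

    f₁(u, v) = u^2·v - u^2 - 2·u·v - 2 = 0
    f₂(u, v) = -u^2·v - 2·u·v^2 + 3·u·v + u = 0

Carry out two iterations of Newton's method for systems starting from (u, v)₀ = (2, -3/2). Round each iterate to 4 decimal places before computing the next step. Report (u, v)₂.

At (2, -3/2): F = (-6.0000, -10.0000).
Jacobian J = [[2·u·v - 2·u - 2·v, u^2 - 2·u], [-2·u·v - 2·v^2 + 3·v + 1, -u^2 - 4·u·v + 3·u]].
At the point, J = [[-7.0000, 0.0000], [-2.0000, 14.0000]] (det J = -98.0000).
Solving J·Δ = −F gives Δ = (-0.8571, 0.5918).
Then the next iterate is (u, v)₁ = (1.1429, -0.9082).
Round to (1.1429, -0.9082) and repeat: F = (-2.416566, -2.670126), J = [[-2.545364, -0.979580], [-1.298291, 6.274407]].
Δ = (-1.0311, 0.2122), so (u, v)₂ = (0.1118, -0.6960).

(0.1118, -0.6960)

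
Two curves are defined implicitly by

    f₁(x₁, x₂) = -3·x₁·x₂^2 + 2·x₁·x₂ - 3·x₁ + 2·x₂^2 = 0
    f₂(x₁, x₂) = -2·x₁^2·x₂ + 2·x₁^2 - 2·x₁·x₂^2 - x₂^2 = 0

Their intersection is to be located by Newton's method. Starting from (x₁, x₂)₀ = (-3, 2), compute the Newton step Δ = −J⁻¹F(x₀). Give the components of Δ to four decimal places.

At (-3, 2): F = (41.0000, 2.0000).
Jacobian J = [[-3·x₂^2 + 2·x₂ - 3, -6·x₁·x₂ + 2·x₁ + 4·x₂], [-4·x₁·x₂ + 4·x₁ - 2·x₂^2, -2·x₁^2 - 4·x₁·x₂ - 2·x₂]].
At the point, J = [[-11.0000, 38.0000], [4.0000, 2.0000]] (det J = -174.0000).
Solving J·Δ = −F gives Δ = (0.0345, -1.0690).

(0.0345, -1.0690)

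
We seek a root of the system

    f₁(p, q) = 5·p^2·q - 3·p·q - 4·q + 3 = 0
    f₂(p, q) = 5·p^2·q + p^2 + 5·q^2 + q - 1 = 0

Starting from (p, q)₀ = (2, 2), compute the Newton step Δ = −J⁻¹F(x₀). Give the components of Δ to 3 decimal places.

(-0.307, -1.256)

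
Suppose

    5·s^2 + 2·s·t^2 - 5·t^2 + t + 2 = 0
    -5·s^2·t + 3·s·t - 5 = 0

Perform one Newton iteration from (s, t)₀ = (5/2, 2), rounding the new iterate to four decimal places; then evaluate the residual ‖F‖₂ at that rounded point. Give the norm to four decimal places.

17.3428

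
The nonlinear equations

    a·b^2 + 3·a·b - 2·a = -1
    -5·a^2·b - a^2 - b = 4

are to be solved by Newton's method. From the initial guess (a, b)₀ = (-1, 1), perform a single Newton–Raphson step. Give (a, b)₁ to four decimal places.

At (-1, 1): F = (-1.0000, -11.0000).
Jacobian J = [[b^2 + 3·b - 2, 2·a·b + 3·a], [-10·a·b - 2·a, -5·a^2 - 1]].
At the point, J = [[2.0000, -5.0000], [12.0000, -6.0000]] (det J = 48.0000).
Solving J·Δ = −F gives Δ = (1.0208, 0.2083).
Then the next iterate is (a, b)₁ = (0.0208, 1.2083).

(0.0208, 1.2083)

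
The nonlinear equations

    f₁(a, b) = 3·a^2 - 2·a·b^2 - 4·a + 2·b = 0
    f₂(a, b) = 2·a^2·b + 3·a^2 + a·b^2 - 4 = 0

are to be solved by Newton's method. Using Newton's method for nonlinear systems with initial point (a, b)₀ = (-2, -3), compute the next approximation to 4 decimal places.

(-0.8440, -2.5138)

At (-2, -3): F = (50.0000, -34.0000).
Jacobian J = [[6·a - 2·b^2 - 4, -4·a·b + 2], [4·a·b + 6·a + b^2, 2·a^2 + 2·a·b]].
At the point, J = [[-34.0000, -22.0000], [21.0000, 20.0000]] (det J = -218.0000).
Solving J·Δ = −F gives Δ = (1.1560, 0.4862).
Then the next iterate is (a, b)₁ = (-0.8440, -2.5138).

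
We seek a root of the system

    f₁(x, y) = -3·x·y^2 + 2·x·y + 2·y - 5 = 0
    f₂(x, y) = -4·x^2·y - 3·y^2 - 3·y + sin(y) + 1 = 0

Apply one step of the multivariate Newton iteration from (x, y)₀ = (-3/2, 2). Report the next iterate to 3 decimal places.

At (-3/2, 2): F = (11.000, -34.09070).
Jacobian J = [[-3·y^2 + 2·y, -6·x·y + 2·x + 2], [-8·x·y, -4·x^2 - 6·y + cos(y) - 3]].
At the point, J = [[-8.000, 17.000], [24.000, -24.41615]] (det J = -212.67083).
Solving J·Δ = −F gives Δ = (1.462, 0.041).
Then the next iterate is (x, y)₁ = (-0.038, 2.041).

(-0.038, 2.041)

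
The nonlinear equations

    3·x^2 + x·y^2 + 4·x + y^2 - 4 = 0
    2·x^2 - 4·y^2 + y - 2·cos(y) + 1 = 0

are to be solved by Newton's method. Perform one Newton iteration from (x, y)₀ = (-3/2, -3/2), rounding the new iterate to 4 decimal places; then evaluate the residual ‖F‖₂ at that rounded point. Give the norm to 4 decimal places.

At (-3/2, -3/2): F = (-4.3750, -5.141474).
Jacobian J = [[6·x + y^2 + 4, 2·x·y + 2·y], [4·x, -8·y + 2·sin(y) + 1]].
At the point, J = [[-2.7500, 1.5000], [-6.0000, 11.005010]] (det J = -21.263778).
Solving J·Δ = −F gives Δ = (-1.9016, -0.5696).
Then the next iterate is (x, y)₁ = (-3.4016, -2.0696).
Re-evaluating at (-3.4016, -2.0696): F = (6.819609, 5.895939), so ‖F‖₂ = 9.0149.

9.0149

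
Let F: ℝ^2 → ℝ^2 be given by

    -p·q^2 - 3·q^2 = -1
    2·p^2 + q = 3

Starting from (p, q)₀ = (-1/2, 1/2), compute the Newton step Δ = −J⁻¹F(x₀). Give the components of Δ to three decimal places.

(-0.881, 0.238)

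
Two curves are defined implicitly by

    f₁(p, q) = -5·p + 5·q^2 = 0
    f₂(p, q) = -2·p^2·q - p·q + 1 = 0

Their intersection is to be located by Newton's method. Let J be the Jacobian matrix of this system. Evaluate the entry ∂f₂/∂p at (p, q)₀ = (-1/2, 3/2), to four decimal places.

∂f₂/∂p = -4·p·q - q.
At (-1/2, 3/2) this is 1.5000.

1.5000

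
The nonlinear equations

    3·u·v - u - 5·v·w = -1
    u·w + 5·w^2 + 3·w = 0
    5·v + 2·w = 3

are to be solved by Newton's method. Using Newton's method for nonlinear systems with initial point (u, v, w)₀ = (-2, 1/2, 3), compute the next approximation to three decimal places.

(89.091, 3.545, -7.364)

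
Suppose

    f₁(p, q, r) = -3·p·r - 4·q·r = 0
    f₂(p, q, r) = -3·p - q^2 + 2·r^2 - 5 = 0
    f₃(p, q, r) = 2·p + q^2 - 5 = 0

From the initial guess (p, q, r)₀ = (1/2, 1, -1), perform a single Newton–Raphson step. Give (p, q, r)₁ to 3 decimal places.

At (1/2, 1, -1): F = (5.500, -5.500, -3.000).
Jacobian J = [[-3·r, -4·r, -3·p - 4·q], [-3, -2·q, 4·r], [2, 2·q, 0]].
At the point, J = [[3.000, 4.000, -5.500], [-3.000, -2.000, -4.000], [2.000, 2.000, 0.000]] (det J = 3.000).
Solving J·Δ = −F gives Δ = (-61.833, 63.333, 13.333).
Then the next iterate is (p, q, r)₁ = (-61.333, 64.333, 12.333).

(-61.333, 64.333, 12.333)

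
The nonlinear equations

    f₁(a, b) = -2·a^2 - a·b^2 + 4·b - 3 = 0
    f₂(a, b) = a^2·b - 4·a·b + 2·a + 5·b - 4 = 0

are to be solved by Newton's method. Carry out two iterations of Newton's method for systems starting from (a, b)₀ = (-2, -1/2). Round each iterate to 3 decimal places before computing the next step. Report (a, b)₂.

(0.538, 0.361)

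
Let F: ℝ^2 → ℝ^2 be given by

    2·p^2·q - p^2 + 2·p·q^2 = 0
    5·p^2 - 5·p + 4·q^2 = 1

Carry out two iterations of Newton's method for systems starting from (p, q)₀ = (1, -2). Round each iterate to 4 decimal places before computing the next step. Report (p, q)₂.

At (1, -2): F = (3.0000, 15.0000).
Jacobian J = [[4·p·q - 2·p + 2·q^2, 2·p^2 + 4·p·q], [10·p - 5, 8·q]].
At the point, J = [[-2.0000, -6.0000], [5.0000, -16.0000]] (det J = 62.0000).
Solving J·Δ = −F gives Δ = (-0.6774, 0.7258).
Then the next iterate is (p, q)₁ = (0.3226, -1.2742).
Round to (0.3226, -1.2742) and repeat: F = (0.678253, 4.401696), J = [[0.957744, -1.436086], [-1.7740, -10.1936]].
Δ = (-0.0481, 0.4402), so (p, q)₂ = (0.2745, -0.8340).

(0.2745, -0.8340)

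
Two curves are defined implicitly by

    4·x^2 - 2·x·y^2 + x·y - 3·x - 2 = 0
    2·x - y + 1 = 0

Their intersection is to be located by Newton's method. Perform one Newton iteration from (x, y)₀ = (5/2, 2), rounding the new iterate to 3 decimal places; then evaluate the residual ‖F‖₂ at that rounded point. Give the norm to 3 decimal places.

0.233

At (5/2, 2): F = (0.500, 4.000).
Jacobian J = [[8·x - 2·y^2 + y - 3, -4·x·y + x], [2, -1]].
At the point, J = [[11.000, -17.500], [2.000, -1.000]] (det J = 24.000).
Solving J·Δ = −F gives Δ = (-2.896, -1.792).
Then the next iterate is (x, y)₁ = (-0.396, 0.208).
Re-evaluating at (-0.396, 0.208): F = (-0.23284, 0.000), so ‖F‖₂ = 0.233.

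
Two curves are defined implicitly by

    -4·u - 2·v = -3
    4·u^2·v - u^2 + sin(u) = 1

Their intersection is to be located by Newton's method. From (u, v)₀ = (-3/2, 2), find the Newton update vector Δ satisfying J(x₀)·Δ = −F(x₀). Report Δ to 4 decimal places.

(0.9312, 0.6375)

At (-3/2, 2): F = (5.0000, 13.752505).
Jacobian J = [[-4, -2], [8·u·v - 2·u + cos(u), 4·u^2]].
At the point, J = [[-4.0000, -2.0000], [-20.929263, 9.0000]] (det J = -77.858526).
Solving J·Δ = −F gives Δ = (0.9312, 0.6375).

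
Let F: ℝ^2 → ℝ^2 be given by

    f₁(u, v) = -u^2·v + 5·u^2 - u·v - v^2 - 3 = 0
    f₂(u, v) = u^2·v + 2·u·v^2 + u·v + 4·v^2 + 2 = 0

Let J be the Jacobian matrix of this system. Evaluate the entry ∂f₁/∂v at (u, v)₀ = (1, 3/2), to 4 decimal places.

∂f₁/∂v = -u^2 - u - 2·v.
At (1, 3/2) this is -5.0000.

-5.0000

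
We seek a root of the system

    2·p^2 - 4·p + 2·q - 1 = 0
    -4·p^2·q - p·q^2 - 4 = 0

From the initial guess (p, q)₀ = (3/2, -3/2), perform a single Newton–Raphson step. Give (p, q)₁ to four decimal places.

At (3/2, -3/2): F = (-5.5000, 6.1250).
Jacobian J = [[4·p - 4, 2], [-8·p·q - q^2, -4·p^2 - 2·p·q]].
At the point, J = [[2.0000, 2.0000], [15.7500, -4.5000]] (det J = -40.5000).
Solving J·Δ = −F gives Δ = (0.3086, 2.4414).
Then the next iterate is (p, q)₁ = (1.8086, 0.9414).

(1.8086, 0.9414)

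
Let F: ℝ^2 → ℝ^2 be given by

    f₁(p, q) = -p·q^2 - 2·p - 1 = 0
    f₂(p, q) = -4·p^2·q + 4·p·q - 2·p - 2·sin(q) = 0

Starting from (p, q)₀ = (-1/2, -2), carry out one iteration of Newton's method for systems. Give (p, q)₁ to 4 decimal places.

(0.0785, -2.7355)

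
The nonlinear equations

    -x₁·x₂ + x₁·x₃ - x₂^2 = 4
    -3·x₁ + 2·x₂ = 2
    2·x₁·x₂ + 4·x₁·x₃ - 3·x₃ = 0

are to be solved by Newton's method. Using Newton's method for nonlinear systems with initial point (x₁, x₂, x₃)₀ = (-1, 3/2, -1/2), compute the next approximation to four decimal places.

At (-1, 3/2, -1/2): F = (-4.2500, 4.0000, 0.5000).
Jacobian J = [[-x₂ + x₃, -x₁ - 2·x₂, x₁], [-3, 2, 0], [2·x₂ + 4·x₃, 2·x₁, 4·x₁ - 3]].
At the point, J = [[-2.0000, -2.0000, -1.0000], [-3.0000, 2.0000, 0.0000], [1.0000, -2.0000, -7.0000]] (det J = 66.0000).
Solving J·Δ = −F gives Δ = (-0.1894, -2.2841, 0.6970).
Then the next iterate is (x₁, x₂, x₃)₁ = (-1.1894, -0.7841, 0.1970).

(-1.1894, -0.7841, 0.1970)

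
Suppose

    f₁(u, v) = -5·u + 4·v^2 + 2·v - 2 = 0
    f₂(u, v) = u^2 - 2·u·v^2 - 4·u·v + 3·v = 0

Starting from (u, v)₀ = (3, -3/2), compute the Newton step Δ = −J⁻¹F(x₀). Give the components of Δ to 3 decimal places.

(0.300, -1.250)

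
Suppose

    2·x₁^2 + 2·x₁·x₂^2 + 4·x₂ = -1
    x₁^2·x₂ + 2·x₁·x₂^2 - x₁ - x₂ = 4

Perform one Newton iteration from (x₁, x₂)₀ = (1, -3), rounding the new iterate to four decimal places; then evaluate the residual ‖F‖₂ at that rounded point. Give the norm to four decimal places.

At (1, -3): F = (9.0000, 13.0000).
Jacobian J = [[4·x₁ + 2·x₂^2, 4·x₁·x₂ + 4], [2·x₁·x₂ + 2·x₂^2 - 1, x₁^2 + 4·x₁·x₂ - 1]].
At the point, J = [[22.0000, -8.0000], [11.0000, -12.0000]] (det J = -176.0000).
Solving J·Δ = −F gives Δ = (-0.0227, 1.0625).
Then the next iterate is (x₁, x₂)₁ = (0.9773, -1.9375).
Re-evaluating at (0.9773, -1.9375): F = (2.497616, 2.447049), so ‖F‖₂ = 3.4966.

3.4966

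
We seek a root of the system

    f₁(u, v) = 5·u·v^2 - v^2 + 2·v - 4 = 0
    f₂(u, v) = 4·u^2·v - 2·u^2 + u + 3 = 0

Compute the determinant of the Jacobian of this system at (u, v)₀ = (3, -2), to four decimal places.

J = [[5·v^2, 10·u·v - 2·v + 2], [8·u·v - 4·u + 1, 4·u^2]].
At the point, J = [[20.0000, -54.0000], [-59.0000, 36.0000]].
det J = -2466.0000.

-2466.0000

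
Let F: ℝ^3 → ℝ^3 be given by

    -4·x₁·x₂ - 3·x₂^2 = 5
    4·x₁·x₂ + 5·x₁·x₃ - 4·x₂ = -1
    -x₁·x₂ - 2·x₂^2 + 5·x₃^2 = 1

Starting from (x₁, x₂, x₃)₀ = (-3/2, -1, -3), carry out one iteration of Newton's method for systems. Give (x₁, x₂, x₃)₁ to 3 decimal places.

At (-3/2, -1, -3): F = (-14.000, 33.500, 40.500).
Jacobian J = [[-4·x₂, -4·x₁ - 6·x₂, 0], [4·x₂ + 5·x₃, 4·x₁ - 4, 5·x₁], [-x₂, -x₁ - 4·x₂, 10·x₃]].
At the point, J = [[4.000, 12.000, 0.000], [-19.000, -10.000, -7.500], [1.000, 5.500, -30.000]] (det J = -5565.000).
Solving J·Δ = −F gives Δ = (0.654, 0.949, 1.546).
Then the next iterate is (x₁, x₂, x₃)₁ = (-0.846, -0.051, -1.454).

(-0.846, -0.051, -1.454)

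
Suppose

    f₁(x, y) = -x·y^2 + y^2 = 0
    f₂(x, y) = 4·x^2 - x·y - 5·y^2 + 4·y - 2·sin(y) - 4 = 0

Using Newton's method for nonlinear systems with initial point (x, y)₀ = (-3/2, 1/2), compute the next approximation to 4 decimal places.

(-1.0363, 0.2964)

At (-3/2, 1/2): F = (0.6250, 5.541149).
Jacobian J = [[-y^2, -2·x·y + 2·y], [8·x - y, -x - 10·y - 2·cos(y) + 4]].
At the point, J = [[-0.2500, 2.5000], [-12.5000, -1.255165]] (det J = 31.563791).
Solving J·Δ = −F gives Δ = (0.4637, -0.2036).
Then the next iterate is (x, y)₁ = (-1.0363, 0.2964).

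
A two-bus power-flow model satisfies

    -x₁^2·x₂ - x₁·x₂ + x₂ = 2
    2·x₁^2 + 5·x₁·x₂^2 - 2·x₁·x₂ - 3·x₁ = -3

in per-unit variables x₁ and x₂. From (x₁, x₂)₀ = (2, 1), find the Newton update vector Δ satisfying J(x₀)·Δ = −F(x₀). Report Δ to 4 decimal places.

(-1.4250, 0.0250)

At (2, 1): F = (-7.0000, 11.0000).
Jacobian J = [[-2·x₁·x₂ - x₂, -x₁^2 - x₁ + 1], [4·x₁ + 5·x₂^2 - 2·x₂ - 3, 10·x₁·x₂ - 2·x₁]].
At the point, J = [[-5.0000, -5.0000], [8.0000, 16.0000]] (det J = -40.0000).
Solving J·Δ = −F gives Δ = (-1.4250, 0.0250).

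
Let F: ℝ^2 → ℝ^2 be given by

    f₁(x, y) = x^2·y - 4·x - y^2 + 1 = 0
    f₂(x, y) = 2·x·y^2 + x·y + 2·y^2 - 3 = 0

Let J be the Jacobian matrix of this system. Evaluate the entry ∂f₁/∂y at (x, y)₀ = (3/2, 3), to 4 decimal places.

∂f₁/∂y = x^2 - 2·y.
At (3/2, 3) this is -3.7500.

-3.7500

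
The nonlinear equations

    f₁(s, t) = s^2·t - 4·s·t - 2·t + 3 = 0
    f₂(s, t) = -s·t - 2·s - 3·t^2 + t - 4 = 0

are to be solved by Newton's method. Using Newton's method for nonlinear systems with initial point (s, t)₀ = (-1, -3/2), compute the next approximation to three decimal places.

(-1.187, -0.440)

At (-1, -3/2): F = (-1.500, -11.750).
Jacobian J = [[2·s·t - 4·t, s^2 - 4·s - 2], [-t - 2, -s - 6·t + 1]].
At the point, J = [[9.000, 3.000], [-0.500, 11.000]] (det J = 100.500).
Solving J·Δ = −F gives Δ = (-0.187, 1.060).
Then the next iterate is (s, t)₁ = (-1.187, -0.440).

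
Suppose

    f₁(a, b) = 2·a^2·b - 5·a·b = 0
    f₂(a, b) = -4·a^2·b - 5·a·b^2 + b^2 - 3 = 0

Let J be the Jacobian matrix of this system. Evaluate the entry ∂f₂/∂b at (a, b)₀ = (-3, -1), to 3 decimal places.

-68.000

∂f₂/∂b = -4·a^2 - 10·a·b + 2·b.
At (-3, -1) this is -68.000.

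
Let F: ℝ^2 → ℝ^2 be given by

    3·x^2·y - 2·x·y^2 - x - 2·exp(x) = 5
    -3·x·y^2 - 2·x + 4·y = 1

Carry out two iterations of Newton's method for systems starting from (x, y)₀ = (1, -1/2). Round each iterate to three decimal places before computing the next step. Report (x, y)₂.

At (1, -1/2): F = (-13.43656, -5.750).
Jacobian J = [[6·x·y - 2·y^2 - 2·exp(x) - 1, 3·x^2 - 4·x·y], [-3·y^2 - 2, -6·x·y + 4]].
At the point, J = [[-9.93656, 5.000], [-2.750, 7.000]] (det J = -55.80595).
Solving J·Δ = −F gives Δ = (-1.170, 0.362).
Then the next iterate is (x, y)₁ = (-0.170, -0.138).
Round to (-0.170, -0.138) and repeat: F = (-6.52282, -1.20229), J = [[-2.58466, -0.00714], [-2.05713, 3.85924]].
Δ = (-2.521, -1.032), so (x, y)₂ = (-2.691, -1.170).

(-2.691, -1.170)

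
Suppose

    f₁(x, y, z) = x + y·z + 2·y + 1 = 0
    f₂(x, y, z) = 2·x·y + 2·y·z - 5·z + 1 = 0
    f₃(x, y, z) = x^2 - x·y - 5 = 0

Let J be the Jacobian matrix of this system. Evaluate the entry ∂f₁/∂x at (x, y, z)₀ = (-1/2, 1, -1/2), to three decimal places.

∂f₁/∂x = 1.
At (-1/2, 1, -1/2) this is 1.000.

1.000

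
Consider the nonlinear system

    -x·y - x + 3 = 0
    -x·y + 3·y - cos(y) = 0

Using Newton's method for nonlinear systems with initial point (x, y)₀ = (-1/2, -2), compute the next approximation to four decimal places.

(-6.6411, 5.2822)

At (-1/2, -2): F = (2.5000, -6.583853).
Jacobian J = [[-y - 1, -x], [-y, -x + sin(y) + 3]].
At the point, J = [[1.0000, 0.5000], [2.0000, 2.590703]] (det J = 1.590703).
Solving J·Δ = −F gives Δ = (-6.1411, 7.2822).
Then the next iterate is (x, y)₁ = (-6.6411, 5.2822).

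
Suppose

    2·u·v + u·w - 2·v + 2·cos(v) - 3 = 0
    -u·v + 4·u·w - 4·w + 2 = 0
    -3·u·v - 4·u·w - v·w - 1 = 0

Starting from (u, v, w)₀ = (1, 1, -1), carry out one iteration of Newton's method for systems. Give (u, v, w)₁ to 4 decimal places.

(1.4135, -0.0674, -0.2904)

At (1, 1, -1): F = (-2.919395, 1.0000, 1.0000).
Jacobian J = [[2·v + w, 2·u - 2·sin(v) - 2, u], [-v + 4·w, -u, 4·u - 4], [-3·v - 4·w, -3·u - w, -4·u - v]].
At the point, J = [[1.0000, -1.682942, 1.0000], [-5.0000, -1.0000, 0.0000], [1.0000, -2.0000, -5.0000]] (det J = 58.073549).
Solving J·Δ = −F gives Δ = (0.4135, -1.0674, 0.7096).
Then the next iterate is (u, v, w)₁ = (1.4135, -0.0674, -0.2904).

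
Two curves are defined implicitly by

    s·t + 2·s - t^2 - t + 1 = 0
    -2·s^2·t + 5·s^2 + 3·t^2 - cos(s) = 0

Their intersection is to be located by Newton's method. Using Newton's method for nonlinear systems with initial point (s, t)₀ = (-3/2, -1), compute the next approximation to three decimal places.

(-0.821, -0.643)

At (-3/2, -1): F = (-0.500, 18.67926).
Jacobian J = [[t + 2, s - 2·t - 1], [-4·s·t + 10·s + sin(s), -2·s^2 + 6·t]].
At the point, J = [[1.000, -0.500], [-21.99749, -10.500]] (det J = -21.49875).
Solving J·Δ = −F gives Δ = (0.679, 0.357).
Then the next iterate is (s, t)₁ = (-0.821, -0.643).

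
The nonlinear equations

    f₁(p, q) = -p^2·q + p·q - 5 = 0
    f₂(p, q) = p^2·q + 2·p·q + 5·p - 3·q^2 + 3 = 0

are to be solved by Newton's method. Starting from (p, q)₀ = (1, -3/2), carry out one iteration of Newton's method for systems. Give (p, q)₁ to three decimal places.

At (1, -3/2): F = (-5.000, -3.250).
Jacobian J = [[-2·p·q + q, -p^2 + p], [2·p·q + 2·q + 5, p^2 + 2·p - 6·q]].
At the point, J = [[1.500, 0.000], [-1.000, 12.000]] (det J = 18.000).
Solving J·Δ = −F gives Δ = (3.333, 0.549).
Then the next iterate is (p, q)₁ = (4.333, -0.951).

(4.333, -0.951)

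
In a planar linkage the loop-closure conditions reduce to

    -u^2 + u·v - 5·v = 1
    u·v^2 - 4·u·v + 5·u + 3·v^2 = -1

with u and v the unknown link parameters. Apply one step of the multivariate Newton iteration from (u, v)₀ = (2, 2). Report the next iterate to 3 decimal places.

(-2.143, 1.095)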